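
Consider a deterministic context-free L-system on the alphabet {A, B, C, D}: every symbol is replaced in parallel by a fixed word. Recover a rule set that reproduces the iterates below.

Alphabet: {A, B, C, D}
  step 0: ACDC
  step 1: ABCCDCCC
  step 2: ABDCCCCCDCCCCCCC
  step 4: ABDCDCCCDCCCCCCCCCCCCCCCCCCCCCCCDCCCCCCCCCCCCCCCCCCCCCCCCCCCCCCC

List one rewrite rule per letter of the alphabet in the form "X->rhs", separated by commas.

A->AB, B->DC, C->CC, D->DC

  step 1 ⇒ step 2: ABCCDCCC ⇒ AB·DC·CC·CC·DC·CC·CC·CC
    A ↦ AB
    B ↦ DC
    C ↦ CC
    D ↦ DC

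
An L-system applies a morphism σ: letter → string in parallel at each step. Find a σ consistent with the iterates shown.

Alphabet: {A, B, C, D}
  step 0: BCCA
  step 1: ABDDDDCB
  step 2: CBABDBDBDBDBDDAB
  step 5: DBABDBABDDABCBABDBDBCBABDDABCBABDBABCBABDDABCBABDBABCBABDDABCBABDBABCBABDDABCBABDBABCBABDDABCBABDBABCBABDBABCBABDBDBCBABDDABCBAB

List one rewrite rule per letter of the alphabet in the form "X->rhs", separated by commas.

  step 1 ⇒ step 2: ABDDDDCB ⇒ CB·AB·DB·DB·DB·DB·DD·AB
    A ↦ CB
    B ↦ AB
    C ↦ DD
    D ↦ DB

A->CB, B->AB, C->DD, D->DB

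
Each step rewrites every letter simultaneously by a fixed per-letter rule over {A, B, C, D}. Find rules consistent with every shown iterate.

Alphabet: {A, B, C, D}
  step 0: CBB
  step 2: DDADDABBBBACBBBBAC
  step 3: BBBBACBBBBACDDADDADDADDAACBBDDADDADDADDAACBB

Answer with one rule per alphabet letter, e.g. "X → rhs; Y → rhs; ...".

A->AC, B->DDA, C->BB, D->BB

  step 2 ⇒ step 3: DDADDABBBBACBBBBAC ⇒ BB·BB·AC·BB·BB·AC·DDA·DDA·DDA·DDA·AC·BB·DDA·DDA·DDA·DDA·AC·BB
    A ↦ AC
    B ↦ DDA
    C ↦ BB
    D ↦ BB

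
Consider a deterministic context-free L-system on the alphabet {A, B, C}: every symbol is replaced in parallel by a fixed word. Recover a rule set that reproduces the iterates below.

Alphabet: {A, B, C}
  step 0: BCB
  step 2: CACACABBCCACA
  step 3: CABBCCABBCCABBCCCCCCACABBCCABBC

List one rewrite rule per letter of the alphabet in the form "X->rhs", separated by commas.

  step 2 ⇒ step 3: CACACABBCCACA ⇒ CA·BBC·CA·BBC·CA·BBC·CC·CC·CA·CA·BBC·CA·BBC
    A ↦ BBC
    B ↦ CC
    C ↦ CA

A->BBC, B->CC, C->CA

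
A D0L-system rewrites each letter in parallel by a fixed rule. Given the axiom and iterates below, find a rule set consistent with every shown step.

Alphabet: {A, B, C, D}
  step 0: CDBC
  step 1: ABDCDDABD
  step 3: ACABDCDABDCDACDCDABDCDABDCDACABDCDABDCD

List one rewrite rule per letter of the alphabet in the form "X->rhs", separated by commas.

A->AC, B->D, C->ABD, D->CD

  step 0 ⇒ step 1: CDBC ⇒ ABD·CD·D·ABD
    B ↦ D
    C ↦ ABD
    D ↦ CD
    A ↦ AC  (constrained at step 1)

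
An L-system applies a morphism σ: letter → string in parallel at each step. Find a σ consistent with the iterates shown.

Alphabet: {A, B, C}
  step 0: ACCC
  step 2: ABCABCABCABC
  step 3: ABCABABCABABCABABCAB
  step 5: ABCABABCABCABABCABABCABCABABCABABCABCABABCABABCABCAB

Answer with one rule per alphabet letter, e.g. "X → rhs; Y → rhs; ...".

  step 2 ⇒ step 3: ABCABCABCABC ⇒ AB·C·AB·AB·C·AB·AB·C·AB·AB·C·AB
    A ↦ AB
    B ↦ C
    C ↦ AB

A->AB, B->C, C->AB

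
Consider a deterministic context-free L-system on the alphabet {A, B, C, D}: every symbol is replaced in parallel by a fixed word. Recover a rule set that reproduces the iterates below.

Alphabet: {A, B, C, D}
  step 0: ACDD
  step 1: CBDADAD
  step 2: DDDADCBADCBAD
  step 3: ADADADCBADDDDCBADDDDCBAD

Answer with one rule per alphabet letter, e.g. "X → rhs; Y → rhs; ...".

  step 2 ⇒ step 3: DDDADCBADCBAD ⇒ AD·AD·AD·CB·AD·D·DD·CB·AD·D·DD·CB·AD
    A ↦ CB
    B ↦ DD
    C ↦ D
    D ↦ AD

A->CB, B->DD, C->D, D->AD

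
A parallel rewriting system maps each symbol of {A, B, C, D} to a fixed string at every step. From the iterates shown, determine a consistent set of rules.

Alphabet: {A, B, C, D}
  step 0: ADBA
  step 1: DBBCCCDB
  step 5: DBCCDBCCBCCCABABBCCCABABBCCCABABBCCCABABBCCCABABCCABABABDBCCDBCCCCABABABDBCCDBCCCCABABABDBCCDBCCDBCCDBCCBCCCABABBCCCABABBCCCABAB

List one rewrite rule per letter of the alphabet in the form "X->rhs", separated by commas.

A->DB, B->CC, C->AB, D->BC

  step 0 ⇒ step 1: ADBA ⇒ DB·BC·CC·DB
    A ↦ DB
    B ↦ CC
    D ↦ BC
    C ↦ AB  (constrained at step 1)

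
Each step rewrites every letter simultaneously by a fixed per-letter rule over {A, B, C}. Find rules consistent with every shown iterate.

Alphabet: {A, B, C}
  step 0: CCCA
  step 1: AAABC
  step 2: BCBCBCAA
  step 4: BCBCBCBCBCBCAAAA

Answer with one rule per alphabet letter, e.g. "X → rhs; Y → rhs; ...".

  step 1 ⇒ step 2: AAABC ⇒ BC·BC·BC·A·A
    A ↦ BC
    B ↦ A
    C ↦ A

A->BC, B->A, C->A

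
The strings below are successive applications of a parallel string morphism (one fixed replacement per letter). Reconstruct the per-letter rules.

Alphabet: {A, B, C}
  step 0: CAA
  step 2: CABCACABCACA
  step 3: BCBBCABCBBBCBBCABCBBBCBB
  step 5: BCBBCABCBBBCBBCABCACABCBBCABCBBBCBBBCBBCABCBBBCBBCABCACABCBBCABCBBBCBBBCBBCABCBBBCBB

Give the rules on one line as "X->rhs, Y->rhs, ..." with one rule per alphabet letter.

A->CBB, B->CA, C->B

  step 2 ⇒ step 3: CABCACABCACA ⇒ B·CBB·CA·B·CBB·B·CBB·CA·B·CBB·B·CBB
    A ↦ CBB
    B ↦ CA
    C ↦ B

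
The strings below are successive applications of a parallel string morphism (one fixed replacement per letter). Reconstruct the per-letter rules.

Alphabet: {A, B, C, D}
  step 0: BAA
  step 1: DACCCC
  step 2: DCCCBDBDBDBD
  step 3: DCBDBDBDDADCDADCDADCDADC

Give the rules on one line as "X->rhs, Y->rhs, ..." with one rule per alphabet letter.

A->CC, B->DA, C->BD, D->DC

  step 2 ⇒ step 3: DCCCBDBDBDBD ⇒ DC·BD·BD·BD·DA·DC·DA·DC·DA·DC·DA·DC
    B ↦ DA
    C ↦ BD
    D ↦ DC
  step 0 ⇒ step 1: BAA ⇒ DA·CC·CC
    A ↦ CC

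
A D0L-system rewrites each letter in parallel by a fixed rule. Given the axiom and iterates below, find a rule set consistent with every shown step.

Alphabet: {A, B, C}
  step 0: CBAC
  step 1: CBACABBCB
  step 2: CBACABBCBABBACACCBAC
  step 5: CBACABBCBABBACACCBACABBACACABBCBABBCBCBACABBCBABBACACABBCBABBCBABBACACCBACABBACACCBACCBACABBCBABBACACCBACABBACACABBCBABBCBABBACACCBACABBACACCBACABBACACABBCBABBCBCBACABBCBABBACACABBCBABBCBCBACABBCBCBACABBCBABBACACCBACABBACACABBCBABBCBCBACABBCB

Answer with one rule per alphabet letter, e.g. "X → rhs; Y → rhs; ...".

  step 1 ⇒ step 2: CBACABBCB ⇒ CB·AC·ABB·CB·ABB·AC·AC·CB·AC
    A ↦ ABB
    B ↦ AC
    C ↦ CB

A->ABB, B->AC, C->CB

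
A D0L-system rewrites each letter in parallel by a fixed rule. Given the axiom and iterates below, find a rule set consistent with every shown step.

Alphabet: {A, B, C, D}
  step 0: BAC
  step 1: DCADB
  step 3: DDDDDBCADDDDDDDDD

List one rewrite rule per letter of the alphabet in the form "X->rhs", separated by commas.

A->CAD, B->D, C->B, D->DD

  step 0 ⇒ step 1: BAC ⇒ D·CAD·B
    A ↦ CAD
    B ↦ D
    C ↦ B
    D ↦ DD  (constrained at step 1)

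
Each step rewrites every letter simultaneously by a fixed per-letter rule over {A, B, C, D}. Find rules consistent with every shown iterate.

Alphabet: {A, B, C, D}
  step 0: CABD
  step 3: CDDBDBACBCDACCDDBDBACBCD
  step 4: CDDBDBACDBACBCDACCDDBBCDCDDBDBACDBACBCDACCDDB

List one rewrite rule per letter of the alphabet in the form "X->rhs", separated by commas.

A->B, B->AC, C->CD, D->DB

  step 3 ⇒ step 4: CDDBDBACBCDACCDDBDBACBCD ⇒ CD·DB·DB·AC·DB·AC·B·CD·AC·CD·DB·B·CD·CD·DB·DB·AC·DB·AC·B·CD·AC·CD·DB
    A ↦ B
    B ↦ AC
    C ↦ CD
    D ↦ DB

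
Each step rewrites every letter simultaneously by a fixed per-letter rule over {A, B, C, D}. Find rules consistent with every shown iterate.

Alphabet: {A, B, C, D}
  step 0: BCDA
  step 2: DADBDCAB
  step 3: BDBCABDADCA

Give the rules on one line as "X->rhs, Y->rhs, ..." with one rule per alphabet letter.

  step 2 ⇒ step 3: DADBDCAB ⇒ B·D·B·CA·B·DA·D·CA
    A ↦ D
    B ↦ CA
    C ↦ DA
    D ↦ B

A->D, B->CA, C->DA, D->B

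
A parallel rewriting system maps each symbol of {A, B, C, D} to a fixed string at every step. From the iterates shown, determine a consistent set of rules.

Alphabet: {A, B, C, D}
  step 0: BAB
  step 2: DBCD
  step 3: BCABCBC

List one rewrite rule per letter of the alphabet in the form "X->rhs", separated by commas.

  step 2 ⇒ step 3: DBCD ⇒ BC·A·BC·BC
    B ↦ A
    C ↦ BC
    D ↦ BC
    A ↦ D  (constrained at step 0)

A->D, B->A, C->BC, D->BC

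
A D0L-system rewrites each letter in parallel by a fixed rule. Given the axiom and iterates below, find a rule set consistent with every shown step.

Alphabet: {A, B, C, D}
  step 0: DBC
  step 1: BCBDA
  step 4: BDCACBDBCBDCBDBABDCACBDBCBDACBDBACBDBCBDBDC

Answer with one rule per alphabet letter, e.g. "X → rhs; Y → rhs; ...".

  step 0 ⇒ step 1: DBC ⇒ B·CBD·A
    B ↦ CBD
    C ↦ A
    D ↦ B
    A ↦ BDC  (constrained at step 1)

A->BDC, B->CBD, C->A, D->B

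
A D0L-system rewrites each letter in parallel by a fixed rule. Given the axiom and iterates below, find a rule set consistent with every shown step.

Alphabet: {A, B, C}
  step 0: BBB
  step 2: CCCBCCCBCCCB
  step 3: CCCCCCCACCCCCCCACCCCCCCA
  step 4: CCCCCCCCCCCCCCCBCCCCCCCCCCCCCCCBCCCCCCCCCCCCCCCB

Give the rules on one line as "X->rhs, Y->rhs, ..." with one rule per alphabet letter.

  step 3 ⇒ step 4: CCCCCCCACCCCCCCACCCCCCCA ⇒ CC·CC·CC·CC·CC·CC·CC·CB·CC·CC·CC·CC·CC·CC·CC·CB·CC·CC·CC·CC·CC·CC·CC·CB
    A ↦ CB
    C ↦ CC
  step 2 ⇒ step 3: CCCBCCCBCCCB ⇒ CC·CC·CC·CA·CC·CC·CC·CA·CC·CC·CC·CA
    B ↦ CA

A->CB, B->CA, C->CC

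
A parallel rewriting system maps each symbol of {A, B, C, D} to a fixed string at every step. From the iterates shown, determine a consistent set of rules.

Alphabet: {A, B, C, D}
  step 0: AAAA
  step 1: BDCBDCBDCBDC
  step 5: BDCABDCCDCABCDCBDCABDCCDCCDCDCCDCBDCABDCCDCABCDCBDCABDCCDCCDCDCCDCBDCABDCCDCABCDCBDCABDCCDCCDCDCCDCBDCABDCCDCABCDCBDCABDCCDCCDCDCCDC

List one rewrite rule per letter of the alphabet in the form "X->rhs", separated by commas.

A->BDC, B->AB, C->DC, D->C

  step 0 ⇒ step 1: AAAA ⇒ BDC·BDC·BDC·BDC
    A ↦ BDC
    B ↦ AB  (constrained at step 1)
    C ↦ DC  (constrained at step 1)
    D ↦ C  (constrained at step 1)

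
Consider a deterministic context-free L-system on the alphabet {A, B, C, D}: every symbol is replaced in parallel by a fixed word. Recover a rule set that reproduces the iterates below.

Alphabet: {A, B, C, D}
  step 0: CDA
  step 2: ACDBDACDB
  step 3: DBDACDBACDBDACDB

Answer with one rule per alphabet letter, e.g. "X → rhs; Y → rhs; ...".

  step 2 ⇒ step 3: ACDBDACDB ⇒ DB·D·AC·DB·AC·DB·D·AC·DB
    A ↦ DB
    B ↦ DB
    C ↦ D
    D ↦ AC

A->DB, B->DB, C->D, D->AC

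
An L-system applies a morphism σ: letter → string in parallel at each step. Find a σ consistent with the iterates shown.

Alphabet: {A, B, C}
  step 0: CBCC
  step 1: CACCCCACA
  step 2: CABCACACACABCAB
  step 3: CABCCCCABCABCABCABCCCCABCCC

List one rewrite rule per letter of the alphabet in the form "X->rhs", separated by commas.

A->B, B->CCC, C->CA

  step 2 ⇒ step 3: CABCACACACABCAB ⇒ CA·B·CCC·CA·B·CA·B·CA·B·CA·B·CCC·CA·B·CCC
    A ↦ B
    B ↦ CCC
    C ↦ CA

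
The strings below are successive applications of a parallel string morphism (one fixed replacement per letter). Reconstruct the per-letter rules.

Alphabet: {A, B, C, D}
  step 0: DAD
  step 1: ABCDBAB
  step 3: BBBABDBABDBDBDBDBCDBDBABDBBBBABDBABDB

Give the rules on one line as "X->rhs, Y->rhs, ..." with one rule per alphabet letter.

A->CDB, B->DB, C->BBB, D->AB

  step 0 ⇒ step 1: DAD ⇒ AB·CDB·AB
    A ↦ CDB
    D ↦ AB
    B ↦ DB  (constrained at step 1)
    C ↦ BBB  (constrained at step 1)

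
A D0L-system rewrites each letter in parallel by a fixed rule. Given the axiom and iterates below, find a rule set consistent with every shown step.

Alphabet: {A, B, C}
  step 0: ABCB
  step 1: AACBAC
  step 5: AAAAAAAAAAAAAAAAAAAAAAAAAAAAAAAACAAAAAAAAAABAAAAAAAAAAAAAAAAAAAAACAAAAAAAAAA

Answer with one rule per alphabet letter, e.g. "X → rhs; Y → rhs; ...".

A->AA, B->C, C->BA

  step 0 ⇒ step 1: ABCB ⇒ AA·C·BA·C
    A ↦ AA
    B ↦ C
    C ↦ BA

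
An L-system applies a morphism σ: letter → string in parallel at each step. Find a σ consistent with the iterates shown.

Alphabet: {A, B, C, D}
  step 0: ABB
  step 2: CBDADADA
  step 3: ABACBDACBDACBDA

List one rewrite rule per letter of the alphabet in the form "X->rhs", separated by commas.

A->DA, B->A, C->AB, D->CB

  step 2 ⇒ step 3: CBDADADA ⇒ AB·A·CB·DA·CB·DA·CB·DA
    A ↦ DA
    B ↦ A
    C ↦ AB
    D ↦ CB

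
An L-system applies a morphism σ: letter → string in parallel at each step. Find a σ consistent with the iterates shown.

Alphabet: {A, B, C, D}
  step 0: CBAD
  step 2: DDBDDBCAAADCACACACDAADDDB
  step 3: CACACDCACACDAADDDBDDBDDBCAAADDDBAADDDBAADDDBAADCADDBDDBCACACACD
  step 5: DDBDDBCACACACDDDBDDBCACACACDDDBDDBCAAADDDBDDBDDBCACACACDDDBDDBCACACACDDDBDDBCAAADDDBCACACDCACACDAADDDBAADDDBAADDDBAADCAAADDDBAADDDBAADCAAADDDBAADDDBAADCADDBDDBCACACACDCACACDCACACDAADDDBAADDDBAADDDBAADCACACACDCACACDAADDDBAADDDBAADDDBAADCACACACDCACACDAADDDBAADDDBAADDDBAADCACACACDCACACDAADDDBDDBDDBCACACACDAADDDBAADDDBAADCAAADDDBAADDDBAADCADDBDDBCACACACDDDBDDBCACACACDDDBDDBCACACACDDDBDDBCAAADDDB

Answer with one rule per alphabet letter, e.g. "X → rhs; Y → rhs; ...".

  step 2 ⇒ step 3: DDBDDBCAAADCACACACDAADDDB ⇒ CA·CA·CD·CA·CA·CD·AAD·DDB·DDB·DDB·CA·AAD·DDB·AAD·DDB·AAD·DDB·AAD·CA·DDB·DDB·CA·CA·CA·CD
    A ↦ DDB
    B ↦ CD
    C ↦ AAD
    D ↦ CA

A->DDB, B->CD, C->AAD, D->CA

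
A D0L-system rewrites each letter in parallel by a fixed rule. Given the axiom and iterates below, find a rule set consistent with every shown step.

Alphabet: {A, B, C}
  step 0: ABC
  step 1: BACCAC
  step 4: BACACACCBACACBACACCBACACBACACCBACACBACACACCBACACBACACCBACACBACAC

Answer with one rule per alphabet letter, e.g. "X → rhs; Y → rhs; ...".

A->BAC, B->C, C->AC

  step 0 ⇒ step 1: ABC ⇒ BAC·C·AC
    A ↦ BAC
    B ↦ C
    C ↦ AC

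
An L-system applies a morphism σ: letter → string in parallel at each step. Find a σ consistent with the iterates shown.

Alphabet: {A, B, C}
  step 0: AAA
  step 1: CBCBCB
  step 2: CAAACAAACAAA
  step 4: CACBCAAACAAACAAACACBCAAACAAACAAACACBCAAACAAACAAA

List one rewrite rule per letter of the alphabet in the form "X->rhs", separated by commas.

A->CB, B->AA, C->CA

  step 1 ⇒ step 2: CBCBCB ⇒ CA·AA·CA·AA·CA·AA
    B ↦ AA
    C ↦ CA
  step 0 ⇒ step 1: AAA ⇒ CB·CB·CB
    A ↦ CB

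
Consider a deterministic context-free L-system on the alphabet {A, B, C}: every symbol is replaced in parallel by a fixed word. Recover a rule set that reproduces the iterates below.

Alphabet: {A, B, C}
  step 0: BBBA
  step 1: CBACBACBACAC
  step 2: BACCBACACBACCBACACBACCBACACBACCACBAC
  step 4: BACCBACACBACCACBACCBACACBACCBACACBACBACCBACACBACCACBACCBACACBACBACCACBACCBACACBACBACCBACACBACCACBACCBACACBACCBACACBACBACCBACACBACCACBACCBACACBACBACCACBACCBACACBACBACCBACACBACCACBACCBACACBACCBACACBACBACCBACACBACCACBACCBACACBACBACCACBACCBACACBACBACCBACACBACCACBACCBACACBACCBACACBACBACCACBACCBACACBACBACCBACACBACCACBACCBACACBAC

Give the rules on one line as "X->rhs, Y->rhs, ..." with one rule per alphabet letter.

  step 1 ⇒ step 2: CBACBACBACAC ⇒ BAC·CBA·CAC·BAC·CBA·CAC·BAC·CBA·CAC·BAC·CAC·BAC
    A ↦ CAC
    B ↦ CBA
    C ↦ BAC

A->CAC, B->CBA, C->BAC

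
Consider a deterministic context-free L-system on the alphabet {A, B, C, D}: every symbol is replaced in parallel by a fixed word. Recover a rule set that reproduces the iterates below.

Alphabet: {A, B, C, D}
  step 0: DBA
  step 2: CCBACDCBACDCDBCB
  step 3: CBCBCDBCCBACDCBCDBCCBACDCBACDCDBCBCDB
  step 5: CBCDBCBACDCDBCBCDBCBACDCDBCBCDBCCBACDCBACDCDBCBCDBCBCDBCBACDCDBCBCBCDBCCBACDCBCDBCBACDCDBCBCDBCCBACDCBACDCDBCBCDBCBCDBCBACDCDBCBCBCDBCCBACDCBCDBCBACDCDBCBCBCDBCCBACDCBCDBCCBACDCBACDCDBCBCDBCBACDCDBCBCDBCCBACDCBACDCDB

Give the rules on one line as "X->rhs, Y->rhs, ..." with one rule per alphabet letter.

A->C, B->CDB, C->CB, D->ACD

  step 2 ⇒ step 3: CCBACDCBACDCDBCB ⇒ CB·CB·CDB·C·CB·ACD·CB·CDB·C·CB·ACD·CB·ACD·CDB·CB·CDB
    A ↦ C
    B ↦ CDB
    C ↦ CB
    D ↦ ACD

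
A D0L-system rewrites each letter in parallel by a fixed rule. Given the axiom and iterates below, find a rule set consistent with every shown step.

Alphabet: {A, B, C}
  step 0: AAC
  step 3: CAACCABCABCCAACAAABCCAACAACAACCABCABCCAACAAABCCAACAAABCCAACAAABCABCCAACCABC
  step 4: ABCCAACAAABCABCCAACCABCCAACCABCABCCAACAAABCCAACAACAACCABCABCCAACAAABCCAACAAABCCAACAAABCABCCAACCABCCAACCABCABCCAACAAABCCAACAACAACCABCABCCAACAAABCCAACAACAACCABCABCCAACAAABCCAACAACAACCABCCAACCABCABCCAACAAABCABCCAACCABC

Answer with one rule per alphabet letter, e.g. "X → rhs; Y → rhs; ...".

A->CAA, B->CC, C->ABC

  step 3 ⇒ step 4: CAACCABCABCCAACAAABCCAACAACAACCABCABCCAACAAABCCAACAAABCCAACAAABCABCCAACCABC ⇒ ABC·CAA·CAA·ABC·ABC·CAA·CC·ABC·CAA·CC·ABC·ABC·CAA·CAA·ABC·CAA·CAA·CAA·CC·ABC·ABC·CAA·CAA·ABC·CAA·CAA·ABC·CAA·CAA·ABC·ABC·CAA·CC·ABC·CAA·CC·ABC·ABC·CAA·CAA·ABC·CAA·CAA·CAA·CC·ABC·ABC·CAA·CAA·ABC·CAA·CAA·CAA·CC·ABC·ABC·CAA·CAA·ABC·CAA·CAA·CAA·CC·ABC·CAA·CC·ABC·ABC·CAA·CAA·ABC·ABC·CAA·CC·ABC
    A ↦ CAA
    B ↦ CC
    C ↦ ABC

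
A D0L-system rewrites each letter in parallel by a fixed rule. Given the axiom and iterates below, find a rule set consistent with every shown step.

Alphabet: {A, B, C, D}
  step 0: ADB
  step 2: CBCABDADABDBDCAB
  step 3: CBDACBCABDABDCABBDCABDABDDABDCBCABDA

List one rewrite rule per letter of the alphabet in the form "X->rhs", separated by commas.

  step 2 ⇒ step 3: CBCABDADABDBDCAB ⇒ CB·DA·CB·CAB·DA·BD·CAB·BD·CAB·DA·BD·DA·BD·CB·CAB·DA
    A ↦ CAB
    B ↦ DA
    C ↦ CB
    D ↦ BD

A->CAB, B->DA, C->CB, D->BD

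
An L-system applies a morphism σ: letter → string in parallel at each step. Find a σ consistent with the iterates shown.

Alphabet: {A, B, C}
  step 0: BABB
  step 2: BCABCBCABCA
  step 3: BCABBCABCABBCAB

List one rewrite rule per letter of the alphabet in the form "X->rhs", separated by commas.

A->B, B->BC, C->A

  step 2 ⇒ step 3: BCABCBCABCA ⇒ BC·A·B·BC·A·BC·A·B·BC·A·B
    A ↦ B
    B ↦ BC
    C ↦ A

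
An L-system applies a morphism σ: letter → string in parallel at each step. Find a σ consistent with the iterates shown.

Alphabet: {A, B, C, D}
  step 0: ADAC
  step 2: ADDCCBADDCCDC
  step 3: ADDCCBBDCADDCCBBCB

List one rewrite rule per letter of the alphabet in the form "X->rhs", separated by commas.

A->ADD, B->DC, C->B, D->C

  step 2 ⇒ step 3: ADDCCBADDCCDC ⇒ ADD·C·C·B·B·DC·ADD·C·C·B·B·C·B
    A ↦ ADD
    B ↦ DC
    C ↦ B
    D ↦ C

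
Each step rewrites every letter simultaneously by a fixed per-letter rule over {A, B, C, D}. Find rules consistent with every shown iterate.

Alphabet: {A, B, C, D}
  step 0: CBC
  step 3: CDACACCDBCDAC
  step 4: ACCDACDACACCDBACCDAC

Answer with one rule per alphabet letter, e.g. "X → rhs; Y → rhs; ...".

  step 3 ⇒ step 4: CDACACCDBCDAC ⇒ AC·C·D·AC·D·AC·AC·C·DB·AC·C·D·AC
    A ↦ D
    B ↦ DB
    C ↦ AC
    D ↦ C

A->D, B->DB, C->AC, D->C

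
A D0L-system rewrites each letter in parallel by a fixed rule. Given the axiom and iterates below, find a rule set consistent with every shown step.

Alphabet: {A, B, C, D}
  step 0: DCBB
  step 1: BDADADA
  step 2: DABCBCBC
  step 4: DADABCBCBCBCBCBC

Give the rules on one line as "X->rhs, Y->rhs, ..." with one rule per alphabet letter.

  step 1 ⇒ step 2: BDADADA ⇒ DA·B·C·B·C·B·C
    A ↦ C
    B ↦ DA
    D ↦ B
  step 0 ⇒ step 1: DCBB ⇒ B·DA·DA·DA
    C ↦ DA

A->C, B->DA, C->DA, D->B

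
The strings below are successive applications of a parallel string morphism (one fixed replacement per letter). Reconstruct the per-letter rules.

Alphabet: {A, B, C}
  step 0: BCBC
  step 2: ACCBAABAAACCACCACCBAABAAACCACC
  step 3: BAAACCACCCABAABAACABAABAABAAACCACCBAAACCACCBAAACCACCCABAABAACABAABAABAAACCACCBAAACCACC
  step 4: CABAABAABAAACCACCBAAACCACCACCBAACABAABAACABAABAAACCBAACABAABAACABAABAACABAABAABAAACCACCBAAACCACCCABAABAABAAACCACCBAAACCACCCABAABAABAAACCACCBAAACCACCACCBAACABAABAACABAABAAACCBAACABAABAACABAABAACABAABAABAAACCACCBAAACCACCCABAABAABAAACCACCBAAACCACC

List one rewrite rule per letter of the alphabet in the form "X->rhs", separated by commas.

  step 3 ⇒ step 4: BAAACCACCCABAABAACABAABAABAAACCACCBAAACCACCBAAACCACCCABAABAACABAABAABAAACCACCBAAACCACC ⇒ CA·BAA·BAA·BAA·ACC·ACC·BAA·ACC·ACC·ACC·BAA·CA·BAA·BAA·CA·BAA·BAA·ACC·BAA·CA·BAA·BAA·CA·BAA·BAA·CA·BAA·BAA·BAA·ACC·ACC·BAA·ACC·ACC·CA·BAA·BAA·BAA·ACC·ACC·BAA·ACC·ACC·CA·BAA·BAA·BAA·ACC·ACC·BAA·ACC·ACC·ACC·BAA·CA·BAA·BAA·CA·BAA·BAA·ACC·BAA·CA·BAA·BAA·CA·BAA·BAA·CA·BAA·BAA·BAA·ACC·ACC·BAA·ACC·ACC·CA·BAA·BAA·BAA·ACC·ACC·BAA·ACC·ACC
    A ↦ BAA
    B ↦ CA
    C ↦ ACC

A->BAA, B->CA, C->ACC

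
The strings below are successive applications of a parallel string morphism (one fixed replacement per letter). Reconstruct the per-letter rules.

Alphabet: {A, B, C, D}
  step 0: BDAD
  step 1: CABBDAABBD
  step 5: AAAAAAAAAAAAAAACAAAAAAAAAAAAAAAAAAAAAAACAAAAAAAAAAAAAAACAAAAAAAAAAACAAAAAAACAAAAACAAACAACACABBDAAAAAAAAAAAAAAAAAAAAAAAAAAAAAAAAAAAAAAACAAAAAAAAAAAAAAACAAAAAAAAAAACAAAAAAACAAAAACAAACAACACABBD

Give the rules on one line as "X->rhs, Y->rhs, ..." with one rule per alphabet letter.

A->AA, B->CA, C->AC, D->BBD

  step 0 ⇒ step 1: BDAD ⇒ CA·BBD·AA·BBD
    A ↦ AA
    B ↦ CA
    D ↦ BBD
    C ↦ AC  (constrained at step 1)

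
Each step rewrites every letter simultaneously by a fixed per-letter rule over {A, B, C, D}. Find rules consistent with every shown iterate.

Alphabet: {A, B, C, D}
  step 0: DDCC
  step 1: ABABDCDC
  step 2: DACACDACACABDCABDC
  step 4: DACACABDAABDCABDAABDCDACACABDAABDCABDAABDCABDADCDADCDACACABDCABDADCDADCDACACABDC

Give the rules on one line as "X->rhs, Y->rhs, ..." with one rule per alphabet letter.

A->DA, B->CAC, C->DC, D->AB

  step 1 ⇒ step 2: ABABDCDC ⇒ DA·CAC·DA·CAC·AB·DC·AB·DC
    A ↦ DA
    B ↦ CAC
    C ↦ DC
    D ↦ AB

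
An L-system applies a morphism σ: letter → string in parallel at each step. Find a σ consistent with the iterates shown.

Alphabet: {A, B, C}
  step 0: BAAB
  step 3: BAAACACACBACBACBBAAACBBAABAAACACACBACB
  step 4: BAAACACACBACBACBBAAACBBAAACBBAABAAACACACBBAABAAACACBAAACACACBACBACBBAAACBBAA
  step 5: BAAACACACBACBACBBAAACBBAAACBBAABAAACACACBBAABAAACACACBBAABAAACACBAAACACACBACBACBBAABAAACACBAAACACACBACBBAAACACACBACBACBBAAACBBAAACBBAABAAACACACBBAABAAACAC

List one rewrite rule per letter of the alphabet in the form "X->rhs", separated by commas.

A->AC, B->BAA, C->B

  step 4 ⇒ step 5: BAAACACACBACBACBBAAACBBAAACBBAABAAACACACBBAABAAACACBAAACACACBACBACBBAAACBBAA ⇒ BAA·AC·AC·AC·B·AC·B·AC·B·BAA·AC·B·BAA·AC·B·BAA·BAA·AC·AC·AC·B·BAA·BAA·AC·AC·AC·B·BAA·BAA·AC·AC·BAA·AC·AC·AC·B·AC·B·AC·B·BAA·BAA·AC·AC·BAA·AC·AC·AC·B·AC·B·BAA·AC·AC·AC·B·AC·B·AC·B·BAA·AC·B·BAA·AC·B·BAA·BAA·AC·AC·AC·B·BAA·BAA·AC·AC
    A ↦ AC
    B ↦ BAA
    C ↦ B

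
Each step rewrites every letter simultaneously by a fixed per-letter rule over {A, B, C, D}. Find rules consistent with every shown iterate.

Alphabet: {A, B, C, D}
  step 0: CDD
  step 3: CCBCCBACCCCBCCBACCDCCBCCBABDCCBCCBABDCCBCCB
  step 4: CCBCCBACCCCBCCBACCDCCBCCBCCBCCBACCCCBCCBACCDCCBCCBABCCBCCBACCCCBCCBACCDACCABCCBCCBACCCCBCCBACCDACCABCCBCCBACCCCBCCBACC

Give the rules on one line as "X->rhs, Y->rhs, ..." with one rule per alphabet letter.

  step 3 ⇒ step 4: CCBCCBACCCCBCCBACCDCCBCCBABDCCBCCBABDCCBCCB ⇒ CCB·CCB·ACC·CCB·CCB·ACC·D·CCB·CCB·CCB·CCB·ACC·CCB·CCB·ACC·D·CCB·CCB·AB·CCB·CCB·ACC·CCB·CCB·ACC·D·ACC·AB·CCB·CCB·ACC·CCB·CCB·ACC·D·ACC·AB·CCB·CCB·ACC·CCB·CCB·ACC
    A ↦ D
    B ↦ ACC
    C ↦ CCB
    D ↦ AB

A->D, B->ACC, C->CCB, D->AB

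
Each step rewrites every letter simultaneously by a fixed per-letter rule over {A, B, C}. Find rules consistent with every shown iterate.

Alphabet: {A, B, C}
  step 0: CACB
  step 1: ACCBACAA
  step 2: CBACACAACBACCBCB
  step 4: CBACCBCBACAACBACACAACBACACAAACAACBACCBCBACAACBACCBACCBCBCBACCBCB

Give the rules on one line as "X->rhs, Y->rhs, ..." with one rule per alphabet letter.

  step 1 ⇒ step 2: ACCBACAA ⇒ CB·AC·AC·AA·CB·AC·CB·CB
    A ↦ CB
    B ↦ AA
    C ↦ AC

A->CB, B->AA, C->AC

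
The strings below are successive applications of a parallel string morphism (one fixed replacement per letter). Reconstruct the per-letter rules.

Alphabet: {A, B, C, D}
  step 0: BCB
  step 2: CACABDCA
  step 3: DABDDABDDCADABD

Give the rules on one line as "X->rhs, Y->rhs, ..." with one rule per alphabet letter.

  step 2 ⇒ step 3: CACABDCA ⇒ DA·BD·DA·BD·D·CA·DA·BD
    A ↦ BD
    B ↦ D
    C ↦ DA
    D ↦ CA

A->BD, B->D, C->DA, D->CA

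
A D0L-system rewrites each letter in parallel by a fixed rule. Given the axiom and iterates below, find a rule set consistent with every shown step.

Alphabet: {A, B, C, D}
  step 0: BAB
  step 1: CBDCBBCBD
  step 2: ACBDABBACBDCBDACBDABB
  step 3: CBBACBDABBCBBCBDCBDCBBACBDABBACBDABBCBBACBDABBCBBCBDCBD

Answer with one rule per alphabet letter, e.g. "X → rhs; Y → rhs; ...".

  step 2 ⇒ step 3: ACBDABBACBDCBDACBDABB ⇒ CBB·A·CBD·ABB·CBB·CBD·CBD·CBB·A·CBD·ABB·A·CBD·ABB·CBB·A·CBD·ABB·CBB·CBD·CBD
    A ↦ CBB
    B ↦ CBD
    C ↦ A
    D ↦ ABB

A->CBB, B->CBD, C->A, D->ABB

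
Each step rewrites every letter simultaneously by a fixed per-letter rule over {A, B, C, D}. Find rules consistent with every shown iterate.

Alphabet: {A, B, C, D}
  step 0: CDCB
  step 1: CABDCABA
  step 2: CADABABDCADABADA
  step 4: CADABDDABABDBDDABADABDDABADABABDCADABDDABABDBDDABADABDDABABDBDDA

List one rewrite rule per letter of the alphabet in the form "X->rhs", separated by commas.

A->DA, B->BA, C->CA, D->BD

  step 1 ⇒ step 2: CABDCABA ⇒ CA·DA·BA·BD·CA·DA·BA·DA
    A ↦ DA
    B ↦ BA
    C ↦ CA
    D ↦ BD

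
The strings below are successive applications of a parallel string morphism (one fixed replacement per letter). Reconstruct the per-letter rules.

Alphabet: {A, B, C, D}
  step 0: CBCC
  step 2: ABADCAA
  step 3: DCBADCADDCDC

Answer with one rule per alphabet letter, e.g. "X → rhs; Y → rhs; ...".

  step 2 ⇒ step 3: ABADCAA ⇒ DC·BA·DC·A·D·DC·DC
    A ↦ DC
    B ↦ BA
    C ↦ D
    D ↦ A

A->DC, B->BA, C->D, D->A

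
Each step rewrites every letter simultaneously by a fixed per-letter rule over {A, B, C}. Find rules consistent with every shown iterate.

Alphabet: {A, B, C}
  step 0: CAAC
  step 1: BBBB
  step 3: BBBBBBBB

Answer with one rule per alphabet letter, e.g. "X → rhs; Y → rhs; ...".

A->B, B->CA, C->B

  step 0 ⇒ step 1: CAAC ⇒ B·B·B·B
    A ↦ B
    C ↦ B
    B ↦ CA  (constrained at step 1)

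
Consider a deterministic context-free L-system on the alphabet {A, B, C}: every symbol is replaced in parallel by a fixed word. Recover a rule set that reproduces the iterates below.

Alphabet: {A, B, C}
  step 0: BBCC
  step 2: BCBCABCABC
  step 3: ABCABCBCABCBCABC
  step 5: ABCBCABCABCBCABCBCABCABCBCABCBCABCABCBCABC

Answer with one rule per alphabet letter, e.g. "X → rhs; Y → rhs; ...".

A->BC, B->A, C->BC

  step 2 ⇒ step 3: BCBCABCABC ⇒ A·BC·A·BC·BC·A·BC·BC·A·BC
    A ↦ BC
    B ↦ A
    C ↦ BC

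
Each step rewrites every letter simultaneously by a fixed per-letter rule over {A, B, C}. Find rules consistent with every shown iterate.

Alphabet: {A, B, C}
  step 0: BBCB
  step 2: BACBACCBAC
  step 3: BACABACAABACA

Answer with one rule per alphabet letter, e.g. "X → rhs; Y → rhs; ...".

  step 2 ⇒ step 3: BACBACCBAC ⇒ BA·C·A·BA·C·A·A·BA·C·A
    A ↦ C
    B ↦ BA
    C ↦ A

A->C, B->BA, C->A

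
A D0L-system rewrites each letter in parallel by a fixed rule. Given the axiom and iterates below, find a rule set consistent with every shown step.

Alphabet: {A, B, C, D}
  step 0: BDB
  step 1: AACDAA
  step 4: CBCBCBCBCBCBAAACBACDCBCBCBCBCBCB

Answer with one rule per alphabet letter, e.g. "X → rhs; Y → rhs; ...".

A->CB, B->AA, C->A, D->CD

  step 0 ⇒ step 1: BDB ⇒ AA·CD·AA
    B ↦ AA
    D ↦ CD
    A ↦ CB  (constrained at step 1)
    C ↦ A  (constrained at step 1)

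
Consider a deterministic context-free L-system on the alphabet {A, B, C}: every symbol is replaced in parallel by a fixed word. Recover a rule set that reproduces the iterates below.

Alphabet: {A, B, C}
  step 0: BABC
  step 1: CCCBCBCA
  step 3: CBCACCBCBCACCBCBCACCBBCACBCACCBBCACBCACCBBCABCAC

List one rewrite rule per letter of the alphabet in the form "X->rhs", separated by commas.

  step 0 ⇒ step 1: BABC ⇒ C·CCB·C·BCA
    A ↦ CCB
    B ↦ C
    C ↦ BCA

A->CCB, B->C, C->BCA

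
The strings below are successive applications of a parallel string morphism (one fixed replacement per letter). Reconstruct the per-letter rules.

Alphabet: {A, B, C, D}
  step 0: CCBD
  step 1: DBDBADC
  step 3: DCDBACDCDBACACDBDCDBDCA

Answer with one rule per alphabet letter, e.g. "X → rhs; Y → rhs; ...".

A->AC, B->A, C->DB, D->DC

  step 0 ⇒ step 1: CCBD ⇒ DB·DB·A·DC
    B ↦ A
    C ↦ DB
    D ↦ DC
    A ↦ AC  (constrained at step 1)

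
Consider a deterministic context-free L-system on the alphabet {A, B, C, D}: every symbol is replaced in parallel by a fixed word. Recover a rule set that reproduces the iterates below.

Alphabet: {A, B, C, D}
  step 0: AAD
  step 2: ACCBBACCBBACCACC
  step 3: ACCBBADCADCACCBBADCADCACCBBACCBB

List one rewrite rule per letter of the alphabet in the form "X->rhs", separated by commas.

A->ACC, B->ADC, C->B, D->AA

  step 2 ⇒ step 3: ACCBBACCBBACCACC ⇒ ACC·B·B·ADC·ADC·ACC·B·B·ADC·ADC·ACC·B·B·ACC·B·B
    A ↦ ACC
    B ↦ ADC
    C ↦ B
    D ↦ AA  (constrained at step 0)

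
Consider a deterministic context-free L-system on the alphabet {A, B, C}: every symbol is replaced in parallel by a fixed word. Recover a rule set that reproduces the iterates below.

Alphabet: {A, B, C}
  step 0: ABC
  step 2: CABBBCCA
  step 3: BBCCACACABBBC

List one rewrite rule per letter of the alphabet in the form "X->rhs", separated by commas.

A->BC, B->CA, C->B

  step 2 ⇒ step 3: CABBBCCA ⇒ B·BC·CA·CA·CA·B·B·BC
    A ↦ BC
    B ↦ CA
    C ↦ B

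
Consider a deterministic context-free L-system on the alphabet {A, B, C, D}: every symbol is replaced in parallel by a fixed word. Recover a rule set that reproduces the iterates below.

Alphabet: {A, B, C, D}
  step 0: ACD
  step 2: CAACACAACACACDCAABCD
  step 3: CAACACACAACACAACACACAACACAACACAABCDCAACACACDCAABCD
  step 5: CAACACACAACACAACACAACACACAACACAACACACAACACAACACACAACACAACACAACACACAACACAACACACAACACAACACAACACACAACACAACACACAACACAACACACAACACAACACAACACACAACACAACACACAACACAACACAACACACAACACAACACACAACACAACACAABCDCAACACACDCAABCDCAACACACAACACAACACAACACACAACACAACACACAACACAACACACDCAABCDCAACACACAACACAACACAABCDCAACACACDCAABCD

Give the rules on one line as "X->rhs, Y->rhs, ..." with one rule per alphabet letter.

A->CA, B->CD, C->CAA, D->BCD

  step 2 ⇒ step 3: CAACACAACACACDCAABCD ⇒ CAA·CA·CA·CAA·CA·CAA·CA·CA·CAA·CA·CAA·CA·CAA·BCD·CAA·CA·CA·CD·CAA·BCD
    A ↦ CA
    B ↦ CD
    C ↦ CAA
    D ↦ BCD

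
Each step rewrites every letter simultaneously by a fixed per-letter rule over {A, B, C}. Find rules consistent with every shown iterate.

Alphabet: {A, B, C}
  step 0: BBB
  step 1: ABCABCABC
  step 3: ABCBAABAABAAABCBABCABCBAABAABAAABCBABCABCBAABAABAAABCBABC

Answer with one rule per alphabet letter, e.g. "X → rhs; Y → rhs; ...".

A->BAA, B->ABC, C->B

  step 0 ⇒ step 1: BBB ⇒ ABC·ABC·ABC
    B ↦ ABC
    A ↦ BAA  (constrained at step 1)
    C ↦ B  (constrained at step 1)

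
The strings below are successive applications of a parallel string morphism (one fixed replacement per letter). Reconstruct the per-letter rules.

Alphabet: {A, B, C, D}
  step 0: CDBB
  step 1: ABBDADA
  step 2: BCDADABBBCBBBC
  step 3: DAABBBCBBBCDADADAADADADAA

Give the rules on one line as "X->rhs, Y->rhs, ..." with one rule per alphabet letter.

A->BC, B->DA, C->A, D->BB

  step 2 ⇒ step 3: BCDADABBBCBBBC ⇒ DA·A·BB·BC·BB·BC·DA·DA·DA·A·DA·DA·DA·A
    A ↦ BC
    B ↦ DA
    C ↦ A
    D ↦ BB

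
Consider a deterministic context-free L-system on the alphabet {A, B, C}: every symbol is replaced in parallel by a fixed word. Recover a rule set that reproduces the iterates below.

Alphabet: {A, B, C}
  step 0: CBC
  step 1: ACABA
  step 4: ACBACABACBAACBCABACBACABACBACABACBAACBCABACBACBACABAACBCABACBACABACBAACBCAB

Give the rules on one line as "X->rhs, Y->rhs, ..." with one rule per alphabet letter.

  step 0 ⇒ step 1: CBC ⇒ A·CAB·A
    B ↦ CAB
    C ↦ A
    A ↦ ACB  (constrained at step 1)

A->ACB, B->CAB, C->A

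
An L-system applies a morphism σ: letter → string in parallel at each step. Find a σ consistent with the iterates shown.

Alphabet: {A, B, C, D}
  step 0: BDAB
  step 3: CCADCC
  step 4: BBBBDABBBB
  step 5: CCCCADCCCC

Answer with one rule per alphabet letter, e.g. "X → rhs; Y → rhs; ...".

A->D, B->C, C->BB, D->A

  step 4 ⇒ step 5: BBBBDABBBB ⇒ C·C·C·C·A·D·C·C·C·C
    A ↦ D
    B ↦ C
    D ↦ A
  step 3 ⇒ step 4: CCADCC ⇒ BB·BB·D·A·BB·BB
    C ↦ BB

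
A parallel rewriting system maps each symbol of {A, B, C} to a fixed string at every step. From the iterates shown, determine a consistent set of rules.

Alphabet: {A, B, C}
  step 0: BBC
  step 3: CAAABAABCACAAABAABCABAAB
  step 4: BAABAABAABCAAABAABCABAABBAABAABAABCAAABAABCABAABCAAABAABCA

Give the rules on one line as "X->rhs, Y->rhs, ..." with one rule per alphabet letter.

  step 3 ⇒ step 4: CAAABAABCACAAABAABCABAAB ⇒ B·AAB·AAB·AAB·CA·AAB·AAB·CA·B·AAB·B·AAB·AAB·AAB·CA·AAB·AAB·CA·B·AAB·CA·AAB·AAB·CA
    A ↦ AAB
    B ↦ CA
    C ↦ B

A->AAB, B->CA, C->B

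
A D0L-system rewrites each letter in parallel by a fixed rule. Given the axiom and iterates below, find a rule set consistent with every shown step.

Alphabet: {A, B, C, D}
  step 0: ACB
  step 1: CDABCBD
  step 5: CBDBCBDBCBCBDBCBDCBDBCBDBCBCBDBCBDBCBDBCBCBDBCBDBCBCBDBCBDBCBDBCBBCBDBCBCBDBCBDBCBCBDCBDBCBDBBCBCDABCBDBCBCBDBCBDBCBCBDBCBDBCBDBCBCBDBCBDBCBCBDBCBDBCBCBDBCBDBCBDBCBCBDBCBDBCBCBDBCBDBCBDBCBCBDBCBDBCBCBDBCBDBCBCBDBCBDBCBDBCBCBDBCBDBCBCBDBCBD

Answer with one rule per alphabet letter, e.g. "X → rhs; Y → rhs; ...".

  step 0 ⇒ step 1: ACB ⇒ CDA·B·CBD
    A ↦ CDA
    B ↦ CBD
    C ↦ B
    D ↦ BCB  (constrained at step 1)

A->CDA, B->CBD, C->B, D->BCB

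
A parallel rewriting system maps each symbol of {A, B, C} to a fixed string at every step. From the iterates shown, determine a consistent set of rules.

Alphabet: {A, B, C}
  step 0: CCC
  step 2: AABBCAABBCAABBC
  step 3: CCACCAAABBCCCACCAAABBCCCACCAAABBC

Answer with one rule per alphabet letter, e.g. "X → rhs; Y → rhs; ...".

  step 2 ⇒ step 3: AABBCAABBCAABBC ⇒ CCA·CCA·A·A·BBC·CCA·CCA·A·A·BBC·CCA·CCA·A·A·BBC
    A ↦ CCA
    B ↦ A
    C ↦ BBC

A->CCA, B->A, C->BBC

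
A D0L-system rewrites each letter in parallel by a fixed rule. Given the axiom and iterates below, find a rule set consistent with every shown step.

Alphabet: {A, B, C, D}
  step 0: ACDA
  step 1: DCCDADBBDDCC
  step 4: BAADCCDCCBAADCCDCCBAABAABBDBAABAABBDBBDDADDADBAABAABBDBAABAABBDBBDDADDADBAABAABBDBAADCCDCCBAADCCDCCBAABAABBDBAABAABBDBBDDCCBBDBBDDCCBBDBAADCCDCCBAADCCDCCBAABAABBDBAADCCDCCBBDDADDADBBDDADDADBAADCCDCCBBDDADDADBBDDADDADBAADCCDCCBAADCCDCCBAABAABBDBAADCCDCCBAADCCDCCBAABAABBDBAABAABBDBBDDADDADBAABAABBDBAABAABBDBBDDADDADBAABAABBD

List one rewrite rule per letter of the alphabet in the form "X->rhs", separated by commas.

  step 0 ⇒ step 1: ACDA ⇒ DCC·DAD·BBD·DCC
    A ↦ DCC
    C ↦ DAD
    D ↦ BBD
    B ↦ BAA  (constrained at step 1)

A->DCC, B->BAA, C->DAD, D->BBD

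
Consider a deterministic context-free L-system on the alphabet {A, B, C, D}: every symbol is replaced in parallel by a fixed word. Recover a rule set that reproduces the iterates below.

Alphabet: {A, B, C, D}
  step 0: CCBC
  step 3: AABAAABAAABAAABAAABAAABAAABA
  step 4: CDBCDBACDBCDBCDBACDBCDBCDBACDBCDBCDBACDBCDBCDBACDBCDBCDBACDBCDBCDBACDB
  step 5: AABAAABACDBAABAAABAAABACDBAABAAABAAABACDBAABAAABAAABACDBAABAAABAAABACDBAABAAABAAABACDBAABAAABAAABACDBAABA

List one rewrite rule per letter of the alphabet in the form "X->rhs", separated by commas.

  step 4 ⇒ step 5: CDBCDBACDBCDBCDBACDBCDBCDBACDBCDBCDBACDBCDBCDBACDBCDBCDBACDBCDBCDBACDB ⇒ AA·B·A·AA·B·A·CDB·AA·B·A·AA·B·A·AA·B·A·CDB·AA·B·A·AA·B·A·AA·B·A·CDB·AA·B·A·AA·B·A·AA·B·A·CDB·AA·B·A·AA·B·A·AA·B·A·CDB·AA·B·A·AA·B·A·AA·B·A·CDB·AA·B·A·AA·B·A·AA·B·A·CDB·AA·B·A
    A ↦ CDB
    B ↦ A
    C ↦ AA
    D ↦ B

A->CDB, B->A, C->AA, D->B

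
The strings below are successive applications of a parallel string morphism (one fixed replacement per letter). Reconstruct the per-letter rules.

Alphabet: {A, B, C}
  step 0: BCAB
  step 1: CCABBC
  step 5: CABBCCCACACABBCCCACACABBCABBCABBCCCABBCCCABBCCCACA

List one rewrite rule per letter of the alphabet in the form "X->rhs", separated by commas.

  step 0 ⇒ step 1: BCAB ⇒ C·CA·BB·C
    A ↦ BB
    B ↦ C
    C ↦ CA

A->BB, B->C, C->CA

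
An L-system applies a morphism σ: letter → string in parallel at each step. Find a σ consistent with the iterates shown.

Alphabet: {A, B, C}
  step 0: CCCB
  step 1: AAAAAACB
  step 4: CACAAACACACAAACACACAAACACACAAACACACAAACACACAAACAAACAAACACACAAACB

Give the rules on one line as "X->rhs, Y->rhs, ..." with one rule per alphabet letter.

  step 0 ⇒ step 1: CCCB ⇒ AA·AA·AA·CB
    B ↦ CB
    C ↦ AA
    A ↦ CA  (constrained at step 1)

A->CA, B->CB, C->AA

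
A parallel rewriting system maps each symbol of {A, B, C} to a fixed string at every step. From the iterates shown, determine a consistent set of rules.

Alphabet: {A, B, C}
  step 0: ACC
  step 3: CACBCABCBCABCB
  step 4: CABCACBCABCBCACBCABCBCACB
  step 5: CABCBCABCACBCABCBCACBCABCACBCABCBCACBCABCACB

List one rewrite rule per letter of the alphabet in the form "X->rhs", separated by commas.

  step 4 ⇒ step 5: CABCACBCABCBCACBCABCBCACB ⇒ CA·B·CB·CA·B·CA·CB·CA·B·CB·CA·CB·CA·B·CA·CB·CA·B·CB·CA·CB·CA·B·CA·CB
    A ↦ B
    B ↦ CB
    C ↦ CA

A->B, B->CB, C->CA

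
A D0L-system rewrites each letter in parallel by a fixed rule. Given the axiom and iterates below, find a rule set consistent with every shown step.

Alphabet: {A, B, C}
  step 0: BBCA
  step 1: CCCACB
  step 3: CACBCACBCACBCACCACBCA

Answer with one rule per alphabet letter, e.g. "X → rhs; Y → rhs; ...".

  step 0 ⇒ step 1: BBCA ⇒ C·C·CA·CB
    A ↦ CB
    B ↦ C
    C ↦ CA

A->CB, B->C, C->CA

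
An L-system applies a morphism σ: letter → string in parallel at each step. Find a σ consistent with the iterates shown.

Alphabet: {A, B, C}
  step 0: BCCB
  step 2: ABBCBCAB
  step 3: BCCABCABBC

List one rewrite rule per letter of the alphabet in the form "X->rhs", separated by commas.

  step 2 ⇒ step 3: ABBCBCAB ⇒ B·C·C·AB·C·AB·B·C
    A ↦ B
    B ↦ C
    C ↦ AB

A->B, B->C, C->AB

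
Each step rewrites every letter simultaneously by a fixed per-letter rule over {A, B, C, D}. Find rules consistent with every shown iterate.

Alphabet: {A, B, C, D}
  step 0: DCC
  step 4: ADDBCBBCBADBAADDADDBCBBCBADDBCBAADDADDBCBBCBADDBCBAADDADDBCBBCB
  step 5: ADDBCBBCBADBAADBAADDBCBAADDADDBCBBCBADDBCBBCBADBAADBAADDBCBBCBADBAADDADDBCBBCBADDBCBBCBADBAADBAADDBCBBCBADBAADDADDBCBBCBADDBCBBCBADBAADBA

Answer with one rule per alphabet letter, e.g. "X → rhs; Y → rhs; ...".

  step 4 ⇒ step 5: ADDBCBBCBADBAADDADDBCBBCBADDBCBAADDADDBCBBCBADDBCBAADDADDBCBBCB ⇒ ADD·BCB·BCB·A·DB·A·A·DB·A·ADD·BCB·A·ADD·ADD·BCB·BCB·ADD·BCB·BCB·A·DB·A·A·DB·A·ADD·BCB·BCB·A·DB·A·ADD·ADD·BCB·BCB·ADD·BCB·BCB·A·DB·A·A·DB·A·ADD·BCB·BCB·A·DB·A·ADD·ADD·BCB·BCB·ADD·BCB·BCB·A·DB·A·A·DB·A
    A ↦ ADD
    B ↦ A
    C ↦ DB
    D ↦ BCB

A->ADD, B->A, C->DB, D->BCB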